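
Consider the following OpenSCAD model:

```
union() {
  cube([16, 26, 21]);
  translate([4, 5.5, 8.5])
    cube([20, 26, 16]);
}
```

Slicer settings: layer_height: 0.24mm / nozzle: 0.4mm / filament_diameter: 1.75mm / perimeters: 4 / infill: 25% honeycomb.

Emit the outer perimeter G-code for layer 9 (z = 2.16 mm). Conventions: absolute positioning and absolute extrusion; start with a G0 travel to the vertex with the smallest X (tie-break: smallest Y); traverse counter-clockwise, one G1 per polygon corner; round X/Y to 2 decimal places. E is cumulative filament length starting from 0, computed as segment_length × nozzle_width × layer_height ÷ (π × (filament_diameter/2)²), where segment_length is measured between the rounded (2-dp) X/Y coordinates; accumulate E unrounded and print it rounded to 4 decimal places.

G0 X0.00 Y0.00 Z2.16
G1 X16.00 Y0.00 E0.6386
G1 X16.00 Y26.00 E1.6763
G1 X0.00 Y26.00 E2.3149
G1 X0.00 Y0.00 E3.3526

At z = 2.16 mm: the cube is present — its section is the full 16×26 rectangle; the cube at (4, 5.5) is not intersected at this z (z outside [8.5, 24.5]); Taking the union: only the 16×26 cube is present, so the union is just that shape — 1 connected region. The outline is a single polygon with 4 vertices. Extrusion per mm of travel: 0.4 × 0.24 / (π × 0.875²) = 0.039912. Accumulating E over each segment gives final E = 3.3526.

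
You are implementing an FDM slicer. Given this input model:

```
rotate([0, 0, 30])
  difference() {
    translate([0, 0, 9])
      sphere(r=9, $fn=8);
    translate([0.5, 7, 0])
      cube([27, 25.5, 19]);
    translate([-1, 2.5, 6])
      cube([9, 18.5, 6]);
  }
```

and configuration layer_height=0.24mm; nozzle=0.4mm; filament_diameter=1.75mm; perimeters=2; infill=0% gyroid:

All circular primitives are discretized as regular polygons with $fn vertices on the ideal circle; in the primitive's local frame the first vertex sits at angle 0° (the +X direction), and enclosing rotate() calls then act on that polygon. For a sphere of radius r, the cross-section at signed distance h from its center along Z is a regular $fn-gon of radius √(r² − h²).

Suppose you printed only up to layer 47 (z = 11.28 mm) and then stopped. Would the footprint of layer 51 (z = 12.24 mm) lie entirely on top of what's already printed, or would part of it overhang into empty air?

part overhangs

Compare the two slices. At z = 11.28: the sphere: section is a regular 8-gon, circumradius = √(r²−h²) = √(9²−2.28²) = 8.706 (area = (8/2)·8.706²·sin(360°/8) = 214.40 mm²); the cube at (0.5, 7) (footprint 27×25.5) is included at this height (area 688.50 mm²); the cube at (-1, 2.5) (footprint 9×18.5) is included at this height (area 166.50 mm²); After the difference (first − rest): starting from the r=9 sphere (214.40 mm²), the 27×25.5 cube at (0.5, 7) partially overlaps it — only the 2.71 mm² overlap (of its 688.50 mm²) is removed, clipping the outline; the 9×18.5 cube at (-1, 2.5) partially overlaps it — only the 36.41 mm² overlap (of its 166.50 mm²) is removed, clipping the outline — area = 175.27 mm²; (whole slice rotated 30° about Z — lengths, areas and connectivity unchanged). At z = 12.24: the sphere: section is a regular 8-gon, circumradius = √(r²−h²) = √(9²−3.24²) = 8.397 (area = (8/2)·8.397²·sin(360°/8) = 199.41 mm²); the 27×25.5 cube at (0.5, 7) contributes its full rectangle (area 688.50 mm²); the cube at (-1, 2.5) is not intersected at this z (z outside [6, 12]); After the difference (first − rest): starting from the r=9 sphere (199.41 mm²), the 27×25.5 cube at (0.5, 7) partially overlaps it — only the 1.71 mm² overlap (of its 688.50 mm²) is removed, clipping the outline — area = 197.70 mm²; (rotated 30° about Z; rotation is an isometry so areas/perimeters/island counts are preserved). Checking containment: at z = 12.24 the cross-section extends beyond the z = 11.28 cross-section by about 34.14 mm².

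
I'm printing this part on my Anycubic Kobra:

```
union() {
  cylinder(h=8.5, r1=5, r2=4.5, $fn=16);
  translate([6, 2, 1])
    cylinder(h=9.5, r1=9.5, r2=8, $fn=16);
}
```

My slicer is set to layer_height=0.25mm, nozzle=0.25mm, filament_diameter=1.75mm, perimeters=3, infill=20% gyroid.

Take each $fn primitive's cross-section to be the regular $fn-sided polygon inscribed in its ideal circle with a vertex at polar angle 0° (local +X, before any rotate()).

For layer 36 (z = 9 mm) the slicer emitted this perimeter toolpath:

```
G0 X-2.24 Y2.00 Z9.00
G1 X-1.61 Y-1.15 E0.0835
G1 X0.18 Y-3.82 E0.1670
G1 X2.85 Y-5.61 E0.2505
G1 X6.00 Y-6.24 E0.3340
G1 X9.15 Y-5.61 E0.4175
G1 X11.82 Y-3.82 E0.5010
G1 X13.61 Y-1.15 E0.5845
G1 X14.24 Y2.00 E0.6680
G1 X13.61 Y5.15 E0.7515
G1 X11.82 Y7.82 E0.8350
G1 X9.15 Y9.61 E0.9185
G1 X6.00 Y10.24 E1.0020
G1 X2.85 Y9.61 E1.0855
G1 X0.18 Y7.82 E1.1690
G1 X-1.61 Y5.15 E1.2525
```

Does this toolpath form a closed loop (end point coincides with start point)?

Start point (G0): (-2.24, 2.00). End point (last G1): the path does not return to the start — open.

no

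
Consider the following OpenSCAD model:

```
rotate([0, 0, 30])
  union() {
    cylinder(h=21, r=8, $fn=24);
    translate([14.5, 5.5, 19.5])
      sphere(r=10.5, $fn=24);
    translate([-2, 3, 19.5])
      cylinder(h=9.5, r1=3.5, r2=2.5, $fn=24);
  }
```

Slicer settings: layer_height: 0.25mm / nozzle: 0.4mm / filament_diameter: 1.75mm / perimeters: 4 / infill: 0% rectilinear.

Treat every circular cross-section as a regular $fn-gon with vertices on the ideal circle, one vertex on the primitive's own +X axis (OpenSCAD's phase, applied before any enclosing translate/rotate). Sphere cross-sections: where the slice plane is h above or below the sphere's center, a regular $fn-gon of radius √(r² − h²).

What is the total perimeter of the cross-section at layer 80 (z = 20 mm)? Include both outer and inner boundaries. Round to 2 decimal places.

95.15 mm

At z = 20 mm: the cylinder: section is a regular 24-gon, circumradius r=8 (perimeter = 2·24·8.000·sin(180°/24) = 50.12 mm); the r=10.5 sphere at (14.5, 5.5) contributes a regular 24-gon of circumradius √(10.5²−0.5²) = 10.488 (perimeter = 2·24·10.488·sin(180°/24) = 65.71 mm); the cone at (-2, 3) contributes a regular 24-gon of circumradius 3.447 (interpolated between r1=3.5 and r2=2.5 at t=0.053) (perimeter = 2·24·3.447·sin(180°/24) = 21.60 mm); Merging all regions: the regions partially overlap (shared area 55.95 mm²), so the edge portions inside another operand are dropped and the merged outline is re-measured after clipping — boundary = 95.15 mm; (whole slice rotated 30° about Z — lengths, areas and connectivity unchanged). Overall, the cross-section is a single solid region. Total boundary length (outer) = 95.15 mm.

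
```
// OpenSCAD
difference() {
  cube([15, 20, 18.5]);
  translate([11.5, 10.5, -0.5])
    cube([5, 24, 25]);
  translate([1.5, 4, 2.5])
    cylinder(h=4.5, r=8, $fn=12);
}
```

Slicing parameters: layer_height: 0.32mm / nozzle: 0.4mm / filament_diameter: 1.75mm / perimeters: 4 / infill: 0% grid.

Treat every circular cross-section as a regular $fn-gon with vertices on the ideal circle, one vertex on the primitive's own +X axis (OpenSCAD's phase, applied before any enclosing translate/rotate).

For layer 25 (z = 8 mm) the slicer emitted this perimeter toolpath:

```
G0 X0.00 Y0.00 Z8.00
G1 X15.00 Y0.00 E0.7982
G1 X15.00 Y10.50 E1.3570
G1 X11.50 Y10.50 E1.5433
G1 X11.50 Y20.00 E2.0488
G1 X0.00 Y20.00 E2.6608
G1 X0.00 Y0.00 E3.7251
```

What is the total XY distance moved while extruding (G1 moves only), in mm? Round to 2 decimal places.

70.00 mm

Sum the Euclidean lengths of each G1 segment: total = 70.00 mm.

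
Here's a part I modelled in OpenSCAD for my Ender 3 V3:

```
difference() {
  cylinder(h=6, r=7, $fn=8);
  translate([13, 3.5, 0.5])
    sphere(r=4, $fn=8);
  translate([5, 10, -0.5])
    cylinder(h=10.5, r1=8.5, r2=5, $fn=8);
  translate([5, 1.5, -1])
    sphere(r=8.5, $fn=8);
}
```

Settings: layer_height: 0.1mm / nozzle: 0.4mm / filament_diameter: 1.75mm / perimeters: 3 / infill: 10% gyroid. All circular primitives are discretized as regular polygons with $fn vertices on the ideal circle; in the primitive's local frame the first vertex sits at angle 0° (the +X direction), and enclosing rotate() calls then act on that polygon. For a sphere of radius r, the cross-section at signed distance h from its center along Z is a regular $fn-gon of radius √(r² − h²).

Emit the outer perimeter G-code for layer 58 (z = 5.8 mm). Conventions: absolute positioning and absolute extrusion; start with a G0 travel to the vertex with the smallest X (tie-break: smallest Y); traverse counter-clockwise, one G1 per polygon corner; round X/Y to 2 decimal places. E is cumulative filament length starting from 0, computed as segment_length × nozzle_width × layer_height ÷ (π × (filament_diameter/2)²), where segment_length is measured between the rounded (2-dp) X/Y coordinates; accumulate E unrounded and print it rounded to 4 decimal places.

G0 X-7.00 Y0.00 Z5.80
G1 X-4.95 Y-4.95 E0.0891
G1 X0.00 Y-7.00 E0.1782
G1 X4.95 Y-4.95 E0.2673
G1 X5.61 Y-3.35 E0.2961
G1 X5.00 Y-3.60 E0.3070
G1 X1.39 Y-2.11 E0.3720
G1 X-0.10 Y1.50 E0.4369
G1 X1.39 Y5.10 E0.5017
G1 X0.47 Y5.47 E0.5182
G1 X-0.13 Y6.94 E0.5446
G1 X-4.95 Y4.95 E0.6313
G1 X-7.00 Y0.00 E0.7204

At z = 5.8 mm: the cylinder: section is a regular 8-gon, circumradius r=7; the sphere at (13, 3.5) is not intersected at this z (|z−center|=5.300 > r=4); the cone at (5, 10) (r1=8.5→r2=5) has section circumradius 6.400 here — a regular 8-gon; the r=8.5 sphere at (5, 1.5) contributes a regular 8-gon of circumradius √(8.5²−6.8²) = 5.100; Subtracting the remaining from the first: starting from the r=7 cylinder, the cone at (5, 10) partially overlaps it — only the 6.71 mm² overlap (of its 115.85 mm²) is removed, clipping the outline; the r=8.5 sphere at (5, 1.5) partially overlaps it — only the 40.36 mm² overlap (of its 73.57 mm²) is removed, clipping the outline — 1 connected region. The outline is a single polygon with 12 vertices. Extrusion per mm of travel: 0.4 × 0.1 / (π × 0.875²) = 0.016630. Accumulating E over each segment gives final E = 0.7204.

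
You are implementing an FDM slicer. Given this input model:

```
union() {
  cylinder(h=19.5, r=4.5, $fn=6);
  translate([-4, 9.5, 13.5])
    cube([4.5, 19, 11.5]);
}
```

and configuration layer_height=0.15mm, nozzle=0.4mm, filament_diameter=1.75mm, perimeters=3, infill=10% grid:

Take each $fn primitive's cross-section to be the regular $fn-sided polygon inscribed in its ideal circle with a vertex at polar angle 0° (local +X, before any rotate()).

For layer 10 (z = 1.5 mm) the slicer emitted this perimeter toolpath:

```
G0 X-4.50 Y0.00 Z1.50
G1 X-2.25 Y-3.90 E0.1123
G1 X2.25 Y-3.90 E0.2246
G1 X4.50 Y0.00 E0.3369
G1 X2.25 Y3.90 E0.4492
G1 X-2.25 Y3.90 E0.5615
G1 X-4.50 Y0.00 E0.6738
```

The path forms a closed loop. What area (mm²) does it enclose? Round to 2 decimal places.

Apply the shoelace formula to the sequence of (X, Y) vertices; enclosed area = 52.65 mm².

52.65 mm²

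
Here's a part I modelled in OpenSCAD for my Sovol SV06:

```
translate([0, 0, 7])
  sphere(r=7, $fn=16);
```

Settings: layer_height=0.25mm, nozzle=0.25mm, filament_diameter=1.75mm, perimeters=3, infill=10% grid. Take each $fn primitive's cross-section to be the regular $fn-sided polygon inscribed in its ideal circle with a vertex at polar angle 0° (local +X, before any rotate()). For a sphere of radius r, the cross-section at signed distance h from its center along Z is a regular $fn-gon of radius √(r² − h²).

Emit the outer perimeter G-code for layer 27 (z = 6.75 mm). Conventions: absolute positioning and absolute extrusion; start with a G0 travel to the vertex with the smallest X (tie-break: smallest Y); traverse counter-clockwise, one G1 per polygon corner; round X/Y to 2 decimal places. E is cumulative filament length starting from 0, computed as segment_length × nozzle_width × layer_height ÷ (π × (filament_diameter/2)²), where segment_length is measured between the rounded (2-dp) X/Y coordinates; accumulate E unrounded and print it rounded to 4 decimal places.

G0 X-7.00 Y0.00 Z6.75
G1 X-6.46 Y-2.68 E0.0710
G1 X-4.95 Y-4.95 E0.1419
G1 X-2.68 Y-6.46 E0.2127
G1 X0.00 Y-7.00 E0.2838
G1 X2.68 Y-6.46 E0.3548
G1 X4.95 Y-4.95 E0.4256
G1 X6.46 Y-2.68 E0.4965
G1 X7.00 Y0.00 E0.5675
G1 X6.46 Y2.68 E0.6386
G1 X4.95 Y4.95 E0.7094
G1 X2.68 Y6.46 E0.7802
G1 X0.00 Y7.00 E0.8513
G1 X-2.68 Y6.46 E0.9223
G1 X-4.95 Y4.95 E0.9932
G1 X-6.46 Y2.68 E1.0640
G1 X-7.00 Y0.00 E1.1350

At z = 6.75 mm: the r=7 sphere slices to a regular 16-gon of circumradius 6.996 (√(r²−h²) with h=0.25 from center). The outline is a single polygon with 16 vertices. Extrusion per mm of travel: 0.25 × 0.25 / (π × 0.875²) = 0.025984. Accumulating E over each segment gives final E = 1.1350.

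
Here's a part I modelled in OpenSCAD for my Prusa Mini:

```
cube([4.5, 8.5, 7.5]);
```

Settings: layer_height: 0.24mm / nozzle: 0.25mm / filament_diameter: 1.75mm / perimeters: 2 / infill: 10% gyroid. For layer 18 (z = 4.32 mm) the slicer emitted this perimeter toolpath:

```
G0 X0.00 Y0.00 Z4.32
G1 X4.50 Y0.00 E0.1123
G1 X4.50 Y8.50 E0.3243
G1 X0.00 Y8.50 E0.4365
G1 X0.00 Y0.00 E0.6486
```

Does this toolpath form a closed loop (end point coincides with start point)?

Start point (G0): (0.00, 0.00). End point (last G1): the path returns to the start — closed.

yes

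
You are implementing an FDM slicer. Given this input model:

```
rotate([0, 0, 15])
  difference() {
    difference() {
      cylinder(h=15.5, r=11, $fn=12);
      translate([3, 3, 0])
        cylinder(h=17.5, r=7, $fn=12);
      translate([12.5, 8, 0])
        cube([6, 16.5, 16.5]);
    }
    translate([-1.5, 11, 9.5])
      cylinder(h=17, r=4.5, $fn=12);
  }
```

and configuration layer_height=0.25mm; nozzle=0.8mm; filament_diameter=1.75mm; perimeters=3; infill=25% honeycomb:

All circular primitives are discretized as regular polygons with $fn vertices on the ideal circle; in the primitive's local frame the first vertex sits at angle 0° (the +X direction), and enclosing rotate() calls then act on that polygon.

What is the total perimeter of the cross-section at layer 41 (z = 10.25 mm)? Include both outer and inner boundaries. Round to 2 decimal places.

90.98 mm

At z = 10.25 mm: the r=11 cylinder gives a regular 12-gon of circumradius 11 (constant along its height) (perimeter = 2·12·11.000·sin(180°/12) = 68.33 mm); the cylinder at (3, 3): section is a regular 12-gon, circumradius r=7 (perimeter = 2·12·7.000·sin(180°/12) = 43.48 mm); the cube at (12.5, 8) (footprint 6×16.5) is included at this height (perimeter 45.00 mm); After the difference (first − rest): starting from the r=11 cylinder, the r=7 cylinder at (3, 3) partially overlaps it — only the 145.38 mm² overlap (of its 147.00 mm²) is removed, clipping the outline; the 6×16.5 cube at (12.5, 8) misses the remaining region (no effect) — boundary = 101.73 mm; the cylinder at (-1.5, 11): section is a regular 12-gon, circumradius r=4.5 (perimeter = 2·12·4.500·sin(180°/12) = 27.95 mm); After the difference (first − rest): starting from the result so far, the r=4.5 cylinder at (-1.5, 11) partially overlaps it — only the 16.03 mm² overlap (of its 60.75 mm²) is removed, clipping the outline — boundary = 90.98 mm; (whole slice rotated 15° about Z — lengths, areas and connectivity unchanged). Overall, the cross-section has 2 separate islands. Total boundary length (outer) = 90.98 mm.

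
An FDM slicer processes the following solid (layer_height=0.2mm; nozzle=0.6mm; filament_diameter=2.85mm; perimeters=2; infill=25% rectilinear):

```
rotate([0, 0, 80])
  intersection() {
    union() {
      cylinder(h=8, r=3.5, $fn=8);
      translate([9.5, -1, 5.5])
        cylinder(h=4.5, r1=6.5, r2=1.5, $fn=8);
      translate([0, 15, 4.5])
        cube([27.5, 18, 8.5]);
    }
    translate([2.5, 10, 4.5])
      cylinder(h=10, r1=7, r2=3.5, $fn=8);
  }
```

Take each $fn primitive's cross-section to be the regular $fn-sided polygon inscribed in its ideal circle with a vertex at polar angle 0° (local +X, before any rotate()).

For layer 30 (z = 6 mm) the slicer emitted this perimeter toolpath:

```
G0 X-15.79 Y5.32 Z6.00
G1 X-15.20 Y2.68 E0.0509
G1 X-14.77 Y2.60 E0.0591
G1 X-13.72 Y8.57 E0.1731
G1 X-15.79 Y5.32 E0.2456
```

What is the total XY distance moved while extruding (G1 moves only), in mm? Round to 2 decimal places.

13.06 mm

Sum the Euclidean lengths of each G1 segment: total = 13.06 mm.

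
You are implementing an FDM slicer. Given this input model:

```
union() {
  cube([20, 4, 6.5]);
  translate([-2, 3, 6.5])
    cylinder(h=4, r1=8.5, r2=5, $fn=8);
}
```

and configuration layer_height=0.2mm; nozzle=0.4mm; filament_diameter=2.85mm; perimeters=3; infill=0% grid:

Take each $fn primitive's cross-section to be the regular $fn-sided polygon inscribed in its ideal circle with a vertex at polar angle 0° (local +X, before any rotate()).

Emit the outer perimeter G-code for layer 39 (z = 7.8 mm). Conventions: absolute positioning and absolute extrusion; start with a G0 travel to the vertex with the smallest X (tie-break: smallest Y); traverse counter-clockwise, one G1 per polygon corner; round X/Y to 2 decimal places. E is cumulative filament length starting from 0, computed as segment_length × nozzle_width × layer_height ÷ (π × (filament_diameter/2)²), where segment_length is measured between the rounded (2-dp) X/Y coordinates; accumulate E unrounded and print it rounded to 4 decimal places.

At z = 7.8 mm: the cube is absent (z outside [0, 6.5]); the cone at (-2, 3): at t=0.325 of its height the radius interpolates to r₁+(r₂−r₁)t = 7.363, giving a regular 8-gon of that circumradius; Taking the union: only the cone at (-2, 3) is present, so the union is just that shape — 1 connected region. The outline is a single polygon with 8 vertices. Extrusion per mm of travel: 0.4 × 0.2 / (π × 1.425²) = 0.012540. Accumulating E over each segment gives final E = 0.5654.

G0 X-9.36 Y3.00 Z7.80
G1 X-7.21 Y-2.21 E0.0707
G1 X-2.00 Y-4.36 E0.1414
G1 X3.21 Y-2.21 E0.2120
G1 X5.36 Y3.00 E0.2827
G1 X3.21 Y8.21 E0.3534
G1 X-2.00 Y10.36 E0.4241
G1 X-7.21 Y8.21 E0.4948
G1 X-9.36 Y3.00 E0.5654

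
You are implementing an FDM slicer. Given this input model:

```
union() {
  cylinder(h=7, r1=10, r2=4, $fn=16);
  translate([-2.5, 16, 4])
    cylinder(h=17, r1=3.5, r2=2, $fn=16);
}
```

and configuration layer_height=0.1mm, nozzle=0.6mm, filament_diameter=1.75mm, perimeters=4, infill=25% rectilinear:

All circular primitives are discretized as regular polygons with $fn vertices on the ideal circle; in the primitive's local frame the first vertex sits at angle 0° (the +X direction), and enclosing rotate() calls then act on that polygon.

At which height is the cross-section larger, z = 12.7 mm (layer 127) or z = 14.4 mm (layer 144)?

layer 127 (z = 12.7 mm)

Layer 127 (z = 12.7): the cone is absent (z outside [0, 7]); the cone at (-2.5, 16) (r1=3.5→r2=2) has section circumradius 2.732 here — a regular 16-gon (area = (16/2)·2.732²·sin(360°/16) = 22.86 mm²); Merging all regions: only the cone at (-2.5, 16) is present, so the union is just that shape — area = 22.86 mm². So its area = 22.86 mm². Layer 144 (z = 14.4): the cone is not intersected at this z (z outside [0, 7]); the cone at (-2.5, 16) contributes a regular 16-gon of circumradius 2.582 (interpolated between r1=3.5 and r2=2 at t=0.612) (area = (16/2)·2.582²·sin(360°/16) = 20.42 mm²); Merging all regions: only the cone at (-2.5, 16) is present, so the union is just that shape — area = 20.42 mm². So its area = 20.42 mm². Layer 127 is larger (22.86 vs 20.42 mm²).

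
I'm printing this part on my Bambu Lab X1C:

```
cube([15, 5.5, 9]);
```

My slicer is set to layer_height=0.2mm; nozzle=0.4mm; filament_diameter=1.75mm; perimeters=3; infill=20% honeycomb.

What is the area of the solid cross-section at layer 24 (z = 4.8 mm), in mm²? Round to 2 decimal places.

At z = 4.8 mm: the cube is present — its section is the full 15×5.5 rectangle (area 82.50 mm²). Overall, the cross-section is a single solid region. Net area = 82.50 mm².

82.50 mm²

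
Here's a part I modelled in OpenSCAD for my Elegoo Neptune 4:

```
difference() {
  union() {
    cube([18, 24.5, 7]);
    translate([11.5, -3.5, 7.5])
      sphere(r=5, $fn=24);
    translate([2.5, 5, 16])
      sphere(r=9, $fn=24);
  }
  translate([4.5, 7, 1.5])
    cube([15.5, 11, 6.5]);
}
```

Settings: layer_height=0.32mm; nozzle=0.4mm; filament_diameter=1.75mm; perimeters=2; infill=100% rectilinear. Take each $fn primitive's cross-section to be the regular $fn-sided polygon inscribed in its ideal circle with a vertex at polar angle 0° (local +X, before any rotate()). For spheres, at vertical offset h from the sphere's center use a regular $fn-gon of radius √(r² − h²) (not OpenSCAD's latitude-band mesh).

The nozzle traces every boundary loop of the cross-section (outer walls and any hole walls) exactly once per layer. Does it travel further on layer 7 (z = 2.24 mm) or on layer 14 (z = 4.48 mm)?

Layer 7 (z = 2.24): the cube is present — its section is the full 18×24.5 rectangle (perimeter 85.00 mm); the sphere at (11.5, -3.5) is not intersected at this z (|z−center|=5.260 > r=5); the sphere at (2.5, 5) is not intersected at this z (|z−center|=13.760 > r=9); Merging all regions: only the 18×24.5 cube is present, so the union is just that shape — boundary = 85.00 mm; the cube at (4.5, 7) (footprint 15.5×11) is included at this height (perimeter 53.00 mm); After the difference (first − rest): starting from the result so far, the 15.5×11 cube at (4.5, 7) partially overlaps it — only the 148.50 mm² overlap (of its 170.50 mm²) is removed, clipping the outline — boundary = 112.00 mm. So its perimeter = 112.00 mm. Layer 14 (z = 4.48): the cube is present — its section is the full 18×24.5 rectangle (perimeter 85.00 mm); the sphere at (11.5, -3.5): section is a regular 24-gon, circumradius = √(r²−h²) = √(5²−3.02²) = 3.985 (perimeter = 2·24·3.985·sin(180°/24) = 24.97 mm); the sphere at (2.5, 5) does not reach this height (|z−center|=11.520 > r=9); Merging all regions: the regions partially overlap (shared area 1.15 mm²), so the edge portions inside another operand are dropped and the merged outline is re-measured after clipping — boundary = 102.31 mm; the cube at (4.5, 7) is present — its section is the full 15.5×11 rectangle (perimeter 53.00 mm); Taking the first minus the rest: starting from the result so far, the 15.5×11 cube at (4.5, 7) partially overlaps it — only the 148.50 mm² overlap (of its 170.50 mm²) is removed, clipping the outline — boundary = 129.31 mm. So its perimeter = 129.31 mm. Layer 14 is larger (129.31 vs 112.00 mm).

layer 14 (z = 4.48 mm)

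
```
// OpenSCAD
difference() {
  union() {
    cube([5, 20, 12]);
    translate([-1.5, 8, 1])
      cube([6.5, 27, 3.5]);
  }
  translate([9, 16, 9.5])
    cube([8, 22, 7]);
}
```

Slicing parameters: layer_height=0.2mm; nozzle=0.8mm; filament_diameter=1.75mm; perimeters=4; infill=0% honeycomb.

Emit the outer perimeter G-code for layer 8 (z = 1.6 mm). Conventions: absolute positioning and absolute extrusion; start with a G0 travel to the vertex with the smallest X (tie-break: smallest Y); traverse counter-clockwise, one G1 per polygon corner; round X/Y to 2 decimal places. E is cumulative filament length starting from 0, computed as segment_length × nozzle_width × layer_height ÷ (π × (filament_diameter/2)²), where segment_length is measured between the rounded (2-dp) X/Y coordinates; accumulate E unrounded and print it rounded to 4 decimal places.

G0 X-1.50 Y8.00 Z1.60
G1 X0.00 Y8.00 E0.0998
G1 X0.00 Y0.00 E0.6319
G1 X5.00 Y0.00 E0.9645
G1 X5.00 Y35.00 E3.2928
G1 X-1.50 Y35.00 E3.7251
G1 X-1.50 Y8.00 E5.5212

At z = 1.6 mm: the cube (footprint 5×20) is included at this height; the 6.5×27 cube at (-1.5, 8) contributes its full rectangle; Combining (union): the regions partially overlap (shared area 60.00 mm²), so overlapping operands fuse into one piece — 1 connected region; the cube at (9, 16) is not intersected at this z (z outside [9.5, 16.5]); Taking the first minus the rest: none of the subtracted shapes is present at this height, so the result so far is unchanged — 1 connected region. The outline is a single polygon with 6 vertices. Extrusion per mm of travel: 0.8 × 0.2 / (π × 0.875²) = 0.066520. Accumulating E over each segment gives final E = 5.5212.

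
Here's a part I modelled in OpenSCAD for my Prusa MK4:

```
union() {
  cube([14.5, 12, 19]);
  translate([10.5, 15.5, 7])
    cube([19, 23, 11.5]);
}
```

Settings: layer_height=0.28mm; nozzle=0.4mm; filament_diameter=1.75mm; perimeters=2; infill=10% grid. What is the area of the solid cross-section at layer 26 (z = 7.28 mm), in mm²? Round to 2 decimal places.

611.00 mm²

At z = 7.28 mm: the cube (footprint 14.5×12) is included at this height (area 174.00 mm²); the 19×23 cube at (10.5, 15.5) contributes its full rectangle (area 437.00 mm²); Combining (union): the 2 present regions are separate (no shared area or edge), so areas and boundary lengths simply add and each stays a separate island — area = 611.00 mm². Overall, the cross-section has 2 separate islands. Net area = 611.00 mm².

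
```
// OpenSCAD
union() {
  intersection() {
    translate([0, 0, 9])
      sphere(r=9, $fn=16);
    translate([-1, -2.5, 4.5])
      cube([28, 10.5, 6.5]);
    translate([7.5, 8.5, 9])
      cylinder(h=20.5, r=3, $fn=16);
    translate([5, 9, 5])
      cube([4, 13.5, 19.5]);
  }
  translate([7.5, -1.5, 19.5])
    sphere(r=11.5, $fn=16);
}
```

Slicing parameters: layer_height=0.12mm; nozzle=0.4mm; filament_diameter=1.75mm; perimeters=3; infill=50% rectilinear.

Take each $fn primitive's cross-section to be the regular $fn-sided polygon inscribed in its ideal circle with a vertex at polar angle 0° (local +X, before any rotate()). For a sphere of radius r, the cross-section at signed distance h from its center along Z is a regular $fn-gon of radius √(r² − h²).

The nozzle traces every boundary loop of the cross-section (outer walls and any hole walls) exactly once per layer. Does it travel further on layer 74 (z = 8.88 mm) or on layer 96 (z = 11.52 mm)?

layer 96 (z = 11.52 mm)

Layer 74 (z = 8.88): the sphere: section is a regular 16-gon, circumradius = √(r²−h²) = √(9²−0.12²) = 8.999 (perimeter = 2·16·8.999·sin(180°/16) = 56.18 mm); the cube at (-1, -2.5) (footprint 28×10.5) is included at this height (perimeter 77.00 mm); the cylinder at (7.5, 8.5) is not intersected at this z (z outside [9, 29.5]); the cube at (5, 9) is present — its section is the full 4×13.5 rectangle (perimeter 35.00 mm); Keeping only the common overlap: at least one operand is absent at this height, so nothing remains; the r=11.5 sphere at (7.5, -1.5) slices to a regular 16-gon of circumradius 4.412 (√(r²−h²) with h=10.62 from center) (perimeter = 2·16·4.412·sin(180°/16) = 27.54 mm); Combining (union): only the r=11.5 sphere at (7.5, -1.5) is present, so the union is just that shape — boundary = 27.54 mm. So its perimeter = 27.54 mm. Layer 96 (z = 11.52): the r=9 sphere contributes a regular 16-gon of circumradius √(9²−2.52²) = 8.640 (perimeter = 2·16·8.640·sin(180°/16) = 53.94 mm); the cube at (-1, -2.5) does not reach this height (z outside [4.5, 11]); the r=3 cylinder at (7.5, 8.5) gives a regular 16-gon of circumradius 3 (constant along its height) (perimeter = 2·16·3.000·sin(180°/16) = 18.73 mm); the cube at (5, 9) (footprint 4×13.5) is included at this height (perimeter 35.00 mm); After intersecting: at least one operand is absent at this height, so nothing remains; the r=11.5 sphere at (7.5, -1.5) contributes a regular 16-gon of circumradius √(11.5²−7.98²) = 8.281 (perimeter = 2·16·8.281·sin(180°/16) = 51.70 mm); Merging all regions: only the r=11.5 sphere at (7.5, -1.5) is present, so the union is just that shape — boundary = 51.70 mm. So its perimeter = 51.70 mm. Layer 96 is larger (51.70 vs 27.54 mm).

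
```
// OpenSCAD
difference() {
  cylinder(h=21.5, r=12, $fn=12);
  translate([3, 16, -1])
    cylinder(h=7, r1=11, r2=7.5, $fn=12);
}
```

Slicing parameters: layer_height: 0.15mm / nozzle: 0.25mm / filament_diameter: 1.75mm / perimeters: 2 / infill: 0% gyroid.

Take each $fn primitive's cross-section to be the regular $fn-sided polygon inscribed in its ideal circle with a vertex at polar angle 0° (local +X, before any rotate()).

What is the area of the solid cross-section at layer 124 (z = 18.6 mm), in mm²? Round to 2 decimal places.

At z = 18.6 mm: the r=12 cylinder contributes a regular 12-gon of circumradius 12 (area = (12/2)·12.000²·sin(360°/12) = 432.00 mm²); the cone at (3, 16) does not reach this height (z outside [-1, 6]); Taking the first minus the rest: none of the subtracted shapes is present at this height, so the r=12 cylinder is unchanged — area = 432.00 mm². Overall, the cross-section is a single solid region. Net area = 432.00 mm².

432.00 mm²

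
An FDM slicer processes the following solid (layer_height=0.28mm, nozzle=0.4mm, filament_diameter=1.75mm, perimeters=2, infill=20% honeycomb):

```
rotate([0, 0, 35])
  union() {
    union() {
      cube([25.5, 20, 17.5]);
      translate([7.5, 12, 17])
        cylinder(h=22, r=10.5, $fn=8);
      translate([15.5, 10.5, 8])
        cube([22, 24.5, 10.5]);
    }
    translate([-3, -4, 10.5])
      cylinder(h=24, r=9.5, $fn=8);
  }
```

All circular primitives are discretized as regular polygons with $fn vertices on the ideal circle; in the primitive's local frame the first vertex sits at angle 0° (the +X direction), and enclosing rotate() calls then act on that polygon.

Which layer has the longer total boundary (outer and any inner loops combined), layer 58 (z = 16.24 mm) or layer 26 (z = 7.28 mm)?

Layer 58 (z = 16.24): the 25.5×20 cube contributes its full rectangle (perimeter 91.00 mm); the cylinder at (7.5, 12) is not intersected at this z (z outside [17, 39]); the 22×24.5 cube at (15.5, 10.5) contributes its full rectangle (perimeter 93.00 mm); Merging all regions: the regions partially overlap (shared area 95.00 mm²), so the edge portions inside another operand are dropped and the merged outline is re-measured after clipping — boundary = 145.00 mm; the r=9.5 cylinder at (-3, -4) gives a regular 8-gon of circumradius 9.5 (constant along its height) (perimeter = 2·8·9.500·sin(180°/8) = 58.17 mm); Merging all regions: the regions partially overlap (shared area 14.49 mm²), so the edge portions inside another operand are dropped and the merged outline is re-measured after clipping — boundary = 187.10 mm; (whole slice rotated 35° about Z — lengths, areas and connectivity unchanged). So its perimeter = 187.10 mm. Layer 26 (z = 7.28): the 25.5×20 cube contributes its full rectangle (perimeter 91.00 mm); the cylinder at (7.5, 12) does not reach this height (z outside [17, 39]); the cube at (15.5, 10.5) is not intersected at this z (z outside [8, 18.5]); Taking the union: only the 25.5×20 cube is present, so the union is just that shape — boundary = 91.00 mm; the cylinder at (-3, -4) does not reach this height (z outside [10.5, 34.5]); Taking the union: only that combined region is present, so the union is just that shape — boundary = 91.00 mm; (rotated 35° about Z; rotation is an isometry so areas/perimeters/island counts are preserved). So its perimeter = 91.00 mm. Layer 58 is larger (187.10 vs 91.00 mm).

layer 58 (z = 16.24 mm)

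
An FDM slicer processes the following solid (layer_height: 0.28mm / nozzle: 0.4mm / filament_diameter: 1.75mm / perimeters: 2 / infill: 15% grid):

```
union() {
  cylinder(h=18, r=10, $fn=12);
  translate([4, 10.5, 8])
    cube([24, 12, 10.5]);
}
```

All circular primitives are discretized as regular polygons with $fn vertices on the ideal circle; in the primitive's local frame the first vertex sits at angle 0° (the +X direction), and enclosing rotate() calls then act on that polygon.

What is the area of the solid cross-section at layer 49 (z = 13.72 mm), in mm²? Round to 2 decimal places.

At z = 13.72 mm: the r=10 cylinder contributes a regular 12-gon of circumradius 10 (area = (12/2)·10.000²·sin(360°/12) = 300.00 mm²); the cube at (4, 10.5) (footprint 24×12) is included at this height (area 288.00 mm²); Merging all regions: the 2 present regions are separate (no shared area or edge), so areas and boundary lengths simply add and each stays a separate island — area = 588.00 mm². Overall, the cross-section has 2 separate islands. Net area = 588.00 mm².

588.00 mm²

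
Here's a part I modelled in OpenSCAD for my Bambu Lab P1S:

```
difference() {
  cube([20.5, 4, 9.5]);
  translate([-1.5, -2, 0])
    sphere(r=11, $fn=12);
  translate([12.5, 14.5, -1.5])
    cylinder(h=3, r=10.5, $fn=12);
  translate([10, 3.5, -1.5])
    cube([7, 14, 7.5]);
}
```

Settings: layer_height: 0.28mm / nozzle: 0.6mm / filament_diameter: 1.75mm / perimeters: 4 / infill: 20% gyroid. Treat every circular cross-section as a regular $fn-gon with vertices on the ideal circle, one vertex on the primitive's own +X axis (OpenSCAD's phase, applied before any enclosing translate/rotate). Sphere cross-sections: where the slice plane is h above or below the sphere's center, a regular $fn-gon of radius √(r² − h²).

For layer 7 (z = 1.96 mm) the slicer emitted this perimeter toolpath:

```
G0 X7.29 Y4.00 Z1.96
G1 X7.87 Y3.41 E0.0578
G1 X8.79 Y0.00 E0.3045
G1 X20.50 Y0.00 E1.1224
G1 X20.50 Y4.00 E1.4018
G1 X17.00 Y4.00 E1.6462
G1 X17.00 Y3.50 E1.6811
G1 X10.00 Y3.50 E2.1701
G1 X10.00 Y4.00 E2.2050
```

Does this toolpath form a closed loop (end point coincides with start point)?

no

Start point (G0): (7.29, 4.00). End point (last G1): the path does not return to the start — open.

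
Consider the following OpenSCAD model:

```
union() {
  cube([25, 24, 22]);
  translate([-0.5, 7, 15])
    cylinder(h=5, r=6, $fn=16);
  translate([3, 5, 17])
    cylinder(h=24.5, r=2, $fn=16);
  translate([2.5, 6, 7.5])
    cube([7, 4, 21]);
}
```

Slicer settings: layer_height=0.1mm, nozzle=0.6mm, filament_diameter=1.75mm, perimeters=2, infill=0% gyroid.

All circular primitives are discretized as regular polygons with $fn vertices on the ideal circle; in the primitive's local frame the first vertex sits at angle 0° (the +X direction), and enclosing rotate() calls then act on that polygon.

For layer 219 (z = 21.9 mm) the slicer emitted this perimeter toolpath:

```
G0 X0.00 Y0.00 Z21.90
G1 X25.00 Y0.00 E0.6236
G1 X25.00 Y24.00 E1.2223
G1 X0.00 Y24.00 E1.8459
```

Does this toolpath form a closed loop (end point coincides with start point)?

no

Start point (G0): (0.00, 0.00). End point (last G1): the path does not return to the start — open.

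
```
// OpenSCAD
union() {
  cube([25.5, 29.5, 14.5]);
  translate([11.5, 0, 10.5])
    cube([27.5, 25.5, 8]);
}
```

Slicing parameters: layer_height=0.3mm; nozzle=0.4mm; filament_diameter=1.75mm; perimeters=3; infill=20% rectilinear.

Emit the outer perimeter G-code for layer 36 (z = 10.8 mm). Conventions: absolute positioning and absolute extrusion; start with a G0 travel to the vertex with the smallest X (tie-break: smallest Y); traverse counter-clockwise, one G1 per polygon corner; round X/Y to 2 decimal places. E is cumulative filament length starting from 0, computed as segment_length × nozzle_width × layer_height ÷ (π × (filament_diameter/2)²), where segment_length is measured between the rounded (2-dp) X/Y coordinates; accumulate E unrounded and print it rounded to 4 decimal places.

G0 X0.00 Y0.00 Z10.80
G1 X39.00 Y0.00 E1.9457
G1 X39.00 Y25.50 E3.2179
G1 X25.50 Y25.50 E3.8914
G1 X25.50 Y29.50 E4.0910
G1 X0.00 Y29.50 E5.3632
G1 X0.00 Y0.00 E6.8350

At z = 10.8 mm: the cube (footprint 25.5×29.5) is included at this height; the cube at (11.5, 0) (footprint 27.5×25.5) is included at this height; Merging all regions: the regions partially overlap (shared area 357.00 mm²), so overlapping operands fuse into one piece — 1 connected region. The outline is a single polygon with 6 vertices. Extrusion per mm of travel: 0.4 × 0.3 / (π × 0.875²) = 0.049890. Accumulating E over each segment gives final E = 6.8350.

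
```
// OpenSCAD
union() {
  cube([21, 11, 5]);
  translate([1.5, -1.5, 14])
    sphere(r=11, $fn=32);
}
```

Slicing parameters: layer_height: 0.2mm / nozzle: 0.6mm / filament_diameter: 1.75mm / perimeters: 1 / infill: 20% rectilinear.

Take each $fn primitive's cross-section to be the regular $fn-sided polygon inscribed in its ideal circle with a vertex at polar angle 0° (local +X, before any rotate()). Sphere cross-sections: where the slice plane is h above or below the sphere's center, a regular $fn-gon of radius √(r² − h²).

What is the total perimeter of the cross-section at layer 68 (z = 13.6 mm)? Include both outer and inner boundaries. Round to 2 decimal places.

68.96 mm

At z = 13.6 mm: the cube is absent (z outside [0, 5]); the r=11 sphere at (1.5, -1.5) contributes a regular 32-gon of circumradius √(11²−0.4²) = 10.993 (perimeter = 2·32·10.993·sin(180°/32) = 68.96 mm); Combining (union): only the r=11 sphere at (1.5, -1.5) is present, so the union is just that shape — boundary = 68.96 mm. Overall, the cross-section is a single solid region. Total boundary length (outer) = 68.96 mm.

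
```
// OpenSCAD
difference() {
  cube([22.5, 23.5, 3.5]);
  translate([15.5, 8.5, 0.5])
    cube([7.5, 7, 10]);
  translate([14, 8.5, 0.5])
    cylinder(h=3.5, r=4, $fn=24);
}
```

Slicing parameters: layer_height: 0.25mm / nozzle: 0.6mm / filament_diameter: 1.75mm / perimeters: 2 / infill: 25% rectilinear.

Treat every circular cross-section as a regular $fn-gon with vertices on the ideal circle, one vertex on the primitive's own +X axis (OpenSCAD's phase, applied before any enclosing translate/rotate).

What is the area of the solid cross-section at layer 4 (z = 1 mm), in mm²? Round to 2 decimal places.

436.66 mm²

At z = 1 mm: the cube (footprint 22.5×23.5) is included at this height (area 528.75 mm²); the cube at (15.5, 8.5) is present — its section is the full 7.5×7 rectangle (area 52.50 mm²); the cylinder at (14, 8.5): section is a regular 24-gon, circumradius r=4 (area = (24/2)·4.000²·sin(360°/24) = 49.69 mm²); Taking the first minus the rest: starting from the 22.5×23.5 cube (528.75 mm²), the 7.5×7 cube at (15.5, 8.5) partially overlaps it — only the 49.00 mm² overlap (of its 52.50 mm²) is removed, clipping the outline; the r=4 cylinder at (14, 8.5) partially overlaps it — only the 43.09 mm² overlap (of its 49.69 mm²) is removed, clipping the outline — area = 436.66 mm². Overall, the cross-section is a single solid region. Net area = 436.66 mm².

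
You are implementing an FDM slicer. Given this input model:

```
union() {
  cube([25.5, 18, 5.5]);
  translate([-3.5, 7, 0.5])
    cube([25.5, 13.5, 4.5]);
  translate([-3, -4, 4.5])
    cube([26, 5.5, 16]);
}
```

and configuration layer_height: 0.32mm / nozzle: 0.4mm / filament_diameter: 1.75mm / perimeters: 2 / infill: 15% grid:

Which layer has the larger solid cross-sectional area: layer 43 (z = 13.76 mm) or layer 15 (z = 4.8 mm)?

layer 15 (z = 4.8 mm)

Layer 43 (z = 13.76): the cube is absent (z outside [0, 5.5]); the cube at (-3.5, 7) is absent (z outside [0.5, 5]); the cube at (-3, -4) (footprint 26×5.5) is included at this height (area 143.00 mm²); Merging all regions: only the 26×5.5 cube at (-3, -4) is present, so the union is just that shape — area = 143.00 mm². So its area = 143.00 mm². Layer 15 (z = 4.8): the cube (footprint 25.5×18) is included at this height (area 459.00 mm²); the 25.5×13.5 cube at (-3.5, 7) contributes its full rectangle (area 344.25 mm²); the cube at (-3, -4) (footprint 26×5.5) is included at this height (area 143.00 mm²); Merging all regions: the regions partially overlap — summed areas 946.25 mm² minus the doubly-counted overlap 276.50 mm² gives 669.75 mm² — area = 669.75 mm². So its area = 669.75 mm². Layer 15 is larger (669.75 vs 143.00 mm²).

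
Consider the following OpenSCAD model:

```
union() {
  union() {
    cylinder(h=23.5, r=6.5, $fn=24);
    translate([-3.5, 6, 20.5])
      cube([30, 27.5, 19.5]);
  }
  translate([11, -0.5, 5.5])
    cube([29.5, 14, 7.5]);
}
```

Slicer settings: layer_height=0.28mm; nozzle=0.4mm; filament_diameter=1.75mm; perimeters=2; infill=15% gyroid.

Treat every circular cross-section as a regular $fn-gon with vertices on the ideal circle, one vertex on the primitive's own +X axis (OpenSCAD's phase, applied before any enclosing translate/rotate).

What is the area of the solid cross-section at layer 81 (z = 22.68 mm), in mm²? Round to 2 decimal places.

At z = 22.68 mm: the cylinder: section is a regular 24-gon, circumradius r=6.5 (area = (24/2)·6.500²·sin(360°/24) = 131.22 mm²); the 30×27.5 cube at (-3.5, 6) contributes its full rectangle (area 825.00 mm²); Combining (union): the regions partially overlap — summed areas 956.22 mm² minus the doubly-counted overlap 1.50 mm² gives 954.72 mm² — area = 954.72 mm²; the cube at (11, -0.5) does not reach this height (z outside [5.5, 13]); Combining (union): only the result so far is present, so the union is just that shape — area = 954.72 mm². Overall, the cross-section is a single solid region. Net area = 954.72 mm².

954.72 mm²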